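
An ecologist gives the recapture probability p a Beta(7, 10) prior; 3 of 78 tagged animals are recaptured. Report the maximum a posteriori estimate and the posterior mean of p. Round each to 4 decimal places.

Posterior: Beta(7+3, 10+75) = Beta(10, 85).
Mode = (10−1)/(10+85−2) = 9/93 = 0.0968.
Mean = 10/(10+85) = 10/95 = 0.1053.

maximum a posteriori estimate = 0.0968, posterior mean = 0.1053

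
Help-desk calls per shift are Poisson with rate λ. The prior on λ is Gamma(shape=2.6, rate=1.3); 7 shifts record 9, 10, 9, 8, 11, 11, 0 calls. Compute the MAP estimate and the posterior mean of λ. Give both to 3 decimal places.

MAP = 7.181; posterior mean = 7.301

Σ counts = 58. Posterior: Gamma(shape = 2.6+58 = 60.6, rate = 1.3+7 = 8.3).
Mode = (α−1)/β = 59.6/8.3 = 7.181.
Mean = α/β = 60.6/8.3 = 7.301.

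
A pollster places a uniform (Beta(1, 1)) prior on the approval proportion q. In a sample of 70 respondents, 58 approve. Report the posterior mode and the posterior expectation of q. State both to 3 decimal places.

MAP = 0.829; posterior mean = 0.819

Posterior: Beta(1+58, 1+12) = Beta(59, 13).
Mode = (59−1)/(59+13−2) = 58/70 = 0.829.
With a flat prior the MAP equals the MLE, 58/70.
Mean = 59/(59+13) = 59/72 = 0.819.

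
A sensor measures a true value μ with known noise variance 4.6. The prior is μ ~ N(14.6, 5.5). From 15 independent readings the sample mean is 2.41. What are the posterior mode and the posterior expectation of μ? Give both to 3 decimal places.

MAP = 3.054; posterior mean = 3.054

Posterior for μ is Normal. Precision-weighted mean: (1/5.5·14.6 + 15/4.6·2.41) / (1/5.5 + 15/4.6) = 3.054.
A Normal posterior is symmetric, so mode = mean.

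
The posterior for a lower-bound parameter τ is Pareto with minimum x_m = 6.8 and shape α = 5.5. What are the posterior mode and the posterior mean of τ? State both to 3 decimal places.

The Pareto density is strictly decreasing on [x_m, ∞), so the mode is x_m = 6.800.
Mean = α·x_m/(α−1) = 5.5·6.8/4.5 = 8.311.

posterior mode = 6.800, posterior mean = 8.311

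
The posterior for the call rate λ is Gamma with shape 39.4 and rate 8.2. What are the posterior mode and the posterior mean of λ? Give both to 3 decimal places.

λ_MAP = 4.683, E[λ|data] = 4.805

Mode = (α−1)/β = 38.4/8.2 = 4.683.
Mean = α/β = 39.4/8.2 = 4.805.
Right-skewed posterior ⇒ mode < mean.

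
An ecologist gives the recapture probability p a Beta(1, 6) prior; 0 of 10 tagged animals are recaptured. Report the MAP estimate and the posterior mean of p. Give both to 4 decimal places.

MAP: 0.0000. Posterior mean: 0.0588.

Posterior: Beta(1+0, 6+10) = Beta(1, 16).
Since α = 1 ≤ 1 and β > 1, the Beta density is monotone decreasing on [0,1]; the mode is at 0.
Mean = 1/(1+16) = 0.0588.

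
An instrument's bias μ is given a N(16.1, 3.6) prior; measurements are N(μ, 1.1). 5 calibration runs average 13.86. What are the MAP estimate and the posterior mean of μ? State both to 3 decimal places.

MAP: 13.989. Posterior mean: 13.989.

Posterior for μ is Normal. Precision-weighted mean: (1/3.6·16.1 + 5/1.1·13.86) / (1/3.6 + 5/1.1) = 13.989.
A Normal posterior is symmetric, so mode = mean.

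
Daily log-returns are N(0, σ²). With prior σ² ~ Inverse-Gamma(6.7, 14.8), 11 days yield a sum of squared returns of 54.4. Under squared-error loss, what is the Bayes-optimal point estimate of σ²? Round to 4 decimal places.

3.7500

Posterior: Inverse-Gamma(shape = 6.7+11/2 = 12.2, scale = 14.8+54.4/2 = 42.0).
Mode = β/(α+1) = 42.0/13.2 = 3.1818.
Mean = β/(α−1) = 42.0/11.2 = 3.7500.
Squared-error loss ⇒ the optimal estimator is the posterior mean.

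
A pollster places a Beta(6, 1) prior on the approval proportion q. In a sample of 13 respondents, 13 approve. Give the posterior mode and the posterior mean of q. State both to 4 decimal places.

Posterior: Beta(6+13, 1+0) = Beta(19, 1).
Since β = 1 ≤ 1 and α > 1, the Beta density is monotone increasing on [0,1]; the mode is at 1.
Mean = 19/(19+1) = 0.9500.
Mode > mean: the posterior has a left tail.

posterior mode = 1.0000, posterior mean = 0.9500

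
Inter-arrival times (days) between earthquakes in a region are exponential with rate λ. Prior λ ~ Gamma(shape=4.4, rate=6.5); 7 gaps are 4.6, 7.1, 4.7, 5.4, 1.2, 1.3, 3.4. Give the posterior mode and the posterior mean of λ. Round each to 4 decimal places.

MAP = 0.3041, posterior mean = 0.3333

Σ times = 27.7. Posterior: Gamma(shape = 4.4+7 = 11.4, rate = 6.5+27.7 = 34.2).
Mode = (α−1)/β = 10.4/34.2 = 0.3041.
Mean = α/β = 11.4/34.2 = 0.3333.
The mean is pulled above the mode by the posterior's right skew.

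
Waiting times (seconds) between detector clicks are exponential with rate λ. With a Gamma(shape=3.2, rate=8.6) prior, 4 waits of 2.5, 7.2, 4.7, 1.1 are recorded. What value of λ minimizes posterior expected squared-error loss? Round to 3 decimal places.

0.299

Σ times = 15.5. Posterior: Gamma(shape = 3.2+4 = 7.2, rate = 8.6+15.5 = 24.1).
Mode = (α−1)/β = 6.2/24.1 = 0.257.
Mean = α/β = 7.2/24.1 = 0.299.
Squared-error loss ⇒ the optimal estimator is the posterior mean.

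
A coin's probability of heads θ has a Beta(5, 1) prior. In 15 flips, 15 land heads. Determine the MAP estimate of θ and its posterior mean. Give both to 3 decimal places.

MAP = 1.000, posterior mean = 0.952

Posterior: Beta(5+15, 1+0) = Beta(20, 1).
Since β = 1 ≤ 1 and α > 1, the Beta density is monotone increasing on [0,1]; the mode is at 1.
Mean = 20/(20+1) = 0.952.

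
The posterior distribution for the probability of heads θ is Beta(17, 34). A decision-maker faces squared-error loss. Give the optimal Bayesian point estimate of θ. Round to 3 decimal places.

0.333

Mode = (17−1)/(17+34−2) = 16/49 = 0.327.
Mean = 17/(17+34) = 17/51 = 0.333.
Squared-error loss ⇒ the optimal estimator is the posterior mean.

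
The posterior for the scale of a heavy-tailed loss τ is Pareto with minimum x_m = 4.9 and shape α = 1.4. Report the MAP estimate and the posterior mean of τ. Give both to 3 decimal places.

MAP: 4.900. Posterior mean: 17.150.

The Pareto density is strictly decreasing on [x_m, ∞), so the mode is x_m = 4.900.
Mean = α·x_m/(α−1) = 1.4·4.9/0.4 = 17.150.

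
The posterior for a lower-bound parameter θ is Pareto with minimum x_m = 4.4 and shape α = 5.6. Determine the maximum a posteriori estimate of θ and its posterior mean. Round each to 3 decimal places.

The Pareto density is strictly decreasing on [x_m, ∞), so the mode is x_m = 4.400.
Mean = α·x_m/(α−1) = 5.6·4.4/4.6 = 5.357.
The posterior is right-skewed, so the mean exceeds the mode.

maximum a posteriori estimate = 4.400, posterior mean = 5.357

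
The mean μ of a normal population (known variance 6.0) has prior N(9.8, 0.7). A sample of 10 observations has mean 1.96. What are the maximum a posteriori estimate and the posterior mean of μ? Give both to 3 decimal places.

Posterior for μ is Normal. Precision-weighted mean: (1/0.7·9.8 + 10/6.0·1.96) / (1/0.7 + 10/6.0) = 5.578.
A Normal posterior is symmetric, so mode = mean.

MAP = 5.578, posterior mean = 5.578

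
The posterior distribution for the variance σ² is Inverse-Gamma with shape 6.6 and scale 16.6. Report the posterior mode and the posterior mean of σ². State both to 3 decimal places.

Mode = β/(α+1) = 16.6/7.6 = 2.184.
Mean = β/(α−1) = 16.6/5.6 = 2.964.

σ²_MAP = 2.184, E[σ²|data] = 2.964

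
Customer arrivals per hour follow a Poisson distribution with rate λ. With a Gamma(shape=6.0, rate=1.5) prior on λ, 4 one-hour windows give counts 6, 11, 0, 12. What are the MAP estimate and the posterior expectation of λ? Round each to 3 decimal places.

Σ counts = 29. Posterior: Gamma(shape = 6.0+29 = 35.0, rate = 1.5+4 = 5.5).
Mode = (α−1)/β = 34.0/5.5 = 6.182.
Mean = α/β = 35.0/5.5 = 6.364.

MAP = 6.182, posterior mean = 6.364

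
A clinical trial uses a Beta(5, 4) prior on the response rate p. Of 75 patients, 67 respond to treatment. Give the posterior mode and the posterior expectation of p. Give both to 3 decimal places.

posterior mode = 0.866, posterior expectation = 0.857

Posterior: Beta(5+67, 4+8) = Beta(72, 12).
Mode = (72−1)/(72+12−2) = 71/82 = 0.866.
Mean = 72/(72+12) = 72/84 = 0.857.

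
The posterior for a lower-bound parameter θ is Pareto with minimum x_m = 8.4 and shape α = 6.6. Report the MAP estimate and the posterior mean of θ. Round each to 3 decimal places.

θ_MAP = 8.400, E[θ|data] = 9.900

The Pareto density is strictly decreasing on [x_m, ∞), so the mode is x_m = 8.400.
Mean = α·x_m/(α−1) = 6.6·8.4/5.6 = 9.900.
Mean > mode: the posterior has a right tail.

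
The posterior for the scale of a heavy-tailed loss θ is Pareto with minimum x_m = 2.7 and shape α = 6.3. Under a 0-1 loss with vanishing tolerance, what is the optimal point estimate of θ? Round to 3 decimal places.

The Pareto density is strictly decreasing on [x_m, ∞), so the mode is x_m = 2.700.
Mean = α·x_m/(α−1) = 6.3·2.7/5.3 = 3.209.
This is the posterior mode — the MAP estimate.

2.700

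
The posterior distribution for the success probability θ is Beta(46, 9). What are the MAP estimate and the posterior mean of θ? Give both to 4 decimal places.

MAP = 0.8491, posterior mean = 0.8364

Mode = (46−1)/(46+9−2) = 45/53 = 0.8491.
Mean = 46/(46+9) = 46/55 = 0.8364.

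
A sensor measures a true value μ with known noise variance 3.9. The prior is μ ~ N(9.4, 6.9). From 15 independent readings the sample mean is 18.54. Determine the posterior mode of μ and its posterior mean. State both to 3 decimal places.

MAP = 18.208; posterior mean = 18.208

Posterior for μ is Normal. Precision-weighted mean: (1/6.9·9.4 + 15/3.9·18.54) / (1/6.9 + 15/3.9) = 18.208.
A Normal posterior is symmetric, so mode = mean.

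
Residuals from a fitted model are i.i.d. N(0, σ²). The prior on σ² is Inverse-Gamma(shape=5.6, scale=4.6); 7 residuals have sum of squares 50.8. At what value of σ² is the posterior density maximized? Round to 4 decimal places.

Posterior: Inverse-Gamma(shape = 5.6+7/2 = 9.1, scale = 4.6+50.8/2 = 30.0).
Mode = β/(α+1) = 30.0/10.1 = 2.9703.
Mean = β/(α−1) = 30.0/8.1 = 3.7037.
This is the posterior mode — the MAP estimate.

2.9703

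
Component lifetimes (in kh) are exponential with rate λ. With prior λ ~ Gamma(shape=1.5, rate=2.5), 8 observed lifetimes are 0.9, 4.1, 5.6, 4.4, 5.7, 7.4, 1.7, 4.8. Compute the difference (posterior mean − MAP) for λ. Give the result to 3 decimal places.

Σ times = 34.6. Posterior: Gamma(shape = 1.5+8 = 9.5, rate = 2.5+34.6 = 37.1).
Mode = (α−1)/β = 8.5/37.1 = 0.229.
Mean = α/β = 9.5/37.1 = 0.256.
Difference = 0.256 − 0.229 = 0.027.

0.027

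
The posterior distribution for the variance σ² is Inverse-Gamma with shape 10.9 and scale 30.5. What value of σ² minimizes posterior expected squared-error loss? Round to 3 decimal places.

3.081

Mode = β/(α+1) = 30.5/11.9 = 2.563.
Mean = β/(α−1) = 30.5/9.9 = 3.081.
Squared-error loss ⇒ the optimal estimator is the posterior mean.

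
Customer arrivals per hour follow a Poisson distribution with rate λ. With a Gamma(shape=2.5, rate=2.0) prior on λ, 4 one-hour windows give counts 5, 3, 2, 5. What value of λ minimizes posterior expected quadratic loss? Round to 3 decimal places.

Σ counts = 15. Posterior: Gamma(shape = 2.5+15 = 17.5, rate = 2.0+4 = 6.0).
Mode = (α−1)/β = 16.5/6.0 = 2.750.
Mean = α/β = 17.5/6.0 = 2.917.
Quadratic loss ⇒ the optimal estimator is the posterior mean.

2.917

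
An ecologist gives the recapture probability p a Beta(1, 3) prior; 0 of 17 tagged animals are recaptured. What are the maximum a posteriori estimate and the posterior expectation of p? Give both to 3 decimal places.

Posterior: Beta(1+0, 3+17) = Beta(1, 20).
Since α = 1 ≤ 1 and β > 1, the Beta density is monotone decreasing on [0,1]; the mode is at 0.
Mean = 1/(1+20) = 0.048.

MAP = 0.000; posterior mean = 0.048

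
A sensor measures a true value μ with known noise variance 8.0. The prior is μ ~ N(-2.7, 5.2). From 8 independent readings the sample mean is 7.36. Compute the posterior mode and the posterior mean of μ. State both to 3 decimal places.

μ_MAP = 5.737, E[μ|data] = 5.737

Posterior for μ is Normal. Precision-weighted mean: (1/5.2·-2.7 + 8/8.0·7.36) / (1/5.2 + 8/8.0) = 5.737.
A Normal posterior is symmetric, so mode = mean.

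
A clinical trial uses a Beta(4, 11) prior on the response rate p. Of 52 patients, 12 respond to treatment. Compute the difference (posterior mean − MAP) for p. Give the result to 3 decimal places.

Posterior: Beta(4+12, 11+40) = Beta(16, 51).
Mode = (16−1)/(16+51−2) = 15/65 = 0.231.
Mean = 16/(16+51) = 16/67 = 0.239.
Difference = 0.239 − 0.231 = 0.008.
Mean > mode: the posterior has a right tail.

0.008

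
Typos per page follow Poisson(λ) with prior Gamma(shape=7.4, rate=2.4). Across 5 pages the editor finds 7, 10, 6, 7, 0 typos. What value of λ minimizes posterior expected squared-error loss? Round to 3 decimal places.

Σ counts = 30. Posterior: Gamma(shape = 7.4+30 = 37.4, rate = 2.4+5 = 7.4).
Mode = (α−1)/β = 36.4/7.4 = 4.919.
Mean = α/β = 37.4/7.4 = 5.054.
Squared-error loss ⇒ the optimal estimator is the posterior mean.

5.054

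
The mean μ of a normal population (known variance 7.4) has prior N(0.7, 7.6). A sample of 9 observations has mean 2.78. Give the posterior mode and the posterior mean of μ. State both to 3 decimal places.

Posterior for μ is Normal. Precision-weighted mean: (1/7.6·0.7 + 9/7.4·2.78) / (1/7.6 + 9/7.4) = 2.577.
A Normal posterior is symmetric, so mode = mean.

MAP: 2.577. Posterior mean: 2.577.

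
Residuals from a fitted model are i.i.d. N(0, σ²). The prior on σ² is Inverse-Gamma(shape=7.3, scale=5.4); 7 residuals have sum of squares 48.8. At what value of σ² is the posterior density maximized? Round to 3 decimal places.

2.525

Posterior: Inverse-Gamma(shape = 7.3+7/2 = 10.8, scale = 5.4+48.8/2 = 29.8).
Mode = β/(α+1) = 29.8/11.8 = 2.525.
Mean = β/(α−1) = 29.8/9.8 = 3.041.
This is the posterior mode — the MAP estimate.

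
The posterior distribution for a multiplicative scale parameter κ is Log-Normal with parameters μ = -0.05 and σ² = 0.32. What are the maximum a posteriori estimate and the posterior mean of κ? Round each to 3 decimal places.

κ_MAP = 0.691, E[κ|data] = 1.116

Mode = exp(μ − σ²) = exp(-0.37) = 0.691.
Mean = exp(μ + σ²/2) = exp(0.110) = 1.116.
The mean is pulled above the mode by the posterior's right skew.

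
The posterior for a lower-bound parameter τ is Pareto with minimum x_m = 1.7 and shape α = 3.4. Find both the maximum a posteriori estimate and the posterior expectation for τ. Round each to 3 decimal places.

The Pareto density is strictly decreasing on [x_m, ∞), so the mode is x_m = 1.700.
Mean = α·x_m/(α−1) = 3.4·1.7/2.4 = 2.408.

MAP = 1.700; posterior mean = 2.408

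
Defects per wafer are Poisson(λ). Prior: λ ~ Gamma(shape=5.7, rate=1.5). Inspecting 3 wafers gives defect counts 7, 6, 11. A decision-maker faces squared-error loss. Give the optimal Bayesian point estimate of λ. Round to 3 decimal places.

6.600

Σ counts = 24. Posterior: Gamma(shape = 5.7+24 = 29.7, rate = 1.5+3 = 4.5).
Mode = (α−1)/β = 28.7/4.5 = 6.378.
Mean = α/β = 29.7/4.5 = 6.600.
Squared-error loss ⇒ the optimal estimator is the posterior mean.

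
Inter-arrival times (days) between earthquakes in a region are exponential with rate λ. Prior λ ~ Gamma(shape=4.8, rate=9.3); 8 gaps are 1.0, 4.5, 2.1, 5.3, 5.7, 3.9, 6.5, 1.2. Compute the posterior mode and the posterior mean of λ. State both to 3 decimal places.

MAP: 0.299. Posterior mean: 0.324.

Σ times = 30.2. Posterior: Gamma(shape = 4.8+8 = 12.8, rate = 9.3+30.2 = 39.5).
Mode = (α−1)/β = 11.8/39.5 = 0.299.
Mean = α/β = 12.8/39.5 = 0.324.
The mean is pulled above the mode by the posterior's right skew.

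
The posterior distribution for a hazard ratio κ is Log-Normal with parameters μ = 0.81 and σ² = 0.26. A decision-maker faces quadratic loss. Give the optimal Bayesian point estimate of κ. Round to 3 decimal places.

Mode = exp(μ − σ²) = exp(0.55) = 1.733.
Mean = exp(μ + σ²/2) = exp(0.940) = 2.560.
Quadratic loss ⇒ the optimal estimator is the posterior mean.

2.560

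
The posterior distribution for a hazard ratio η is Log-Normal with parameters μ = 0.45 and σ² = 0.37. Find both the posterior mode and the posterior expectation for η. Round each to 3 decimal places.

Mode = exp(μ − σ²) = exp(0.08) = 1.083.
Mean = exp(μ + σ²/2) = exp(0.635) = 1.887.

MAP = 1.083, posterior mean = 1.887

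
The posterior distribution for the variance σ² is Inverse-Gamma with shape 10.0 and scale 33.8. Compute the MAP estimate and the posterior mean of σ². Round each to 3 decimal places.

Mode = β/(α+1) = 33.8/11.0 = 3.073.
Mean = β/(α−1) = 33.8/9.0 = 3.756.

MAP: 3.073. Posterior mean: 3.756.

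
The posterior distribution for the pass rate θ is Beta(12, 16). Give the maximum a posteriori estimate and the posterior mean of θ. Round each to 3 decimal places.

MAP = 0.423, posterior mean = 0.429

Mode = (12−1)/(12+16−2) = 11/26 = 0.423.
Mean = 12/(12+16) = 12/28 = 0.429.
Right-skewed posterior ⇒ mode < mean.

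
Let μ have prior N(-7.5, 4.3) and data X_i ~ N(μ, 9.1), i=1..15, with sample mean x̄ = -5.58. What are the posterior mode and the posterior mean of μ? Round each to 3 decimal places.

posterior mode = -5.817, posterior mean = -5.817

Posterior for μ is Normal. Precision-weighted mean: (1/4.3·-7.5 + 15/9.1·-5.58) / (1/4.3 + 15/9.1) = -5.817.
A Normal posterior is symmetric, so mode = mean.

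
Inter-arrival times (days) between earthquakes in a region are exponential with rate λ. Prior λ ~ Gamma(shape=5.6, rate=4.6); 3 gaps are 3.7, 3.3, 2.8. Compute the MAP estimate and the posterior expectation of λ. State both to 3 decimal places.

Σ times = 9.8. Posterior: Gamma(shape = 5.6+3 = 8.6, rate = 4.6+9.8 = 14.4).
Mode = (α−1)/β = 7.6/14.4 = 0.528.
Mean = α/β = 8.6/14.4 = 0.597.
Right-skewed posterior ⇒ mode < mean.

MAP = 0.528, posterior mean = 0.597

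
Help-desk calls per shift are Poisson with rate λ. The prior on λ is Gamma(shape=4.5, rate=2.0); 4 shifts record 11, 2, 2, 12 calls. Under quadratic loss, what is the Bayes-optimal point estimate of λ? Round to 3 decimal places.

Σ counts = 27. Posterior: Gamma(shape = 4.5+27 = 31.5, rate = 2.0+4 = 6.0).
Mode = (α−1)/β = 30.5/6.0 = 5.083.
Mean = α/β = 31.5/6.0 = 5.250.
Quadratic loss ⇒ the optimal estimator is the posterior mean.

5.250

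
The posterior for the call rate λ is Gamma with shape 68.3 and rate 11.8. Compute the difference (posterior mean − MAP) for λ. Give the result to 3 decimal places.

0.085

Mode = (α−1)/β = 67.3/11.8 = 5.703.
Mean = α/β = 68.3/11.8 = 5.788.
Difference = 5.788 − 5.703 = 0.085.
The mean is pulled above the mode by the posterior's right skew.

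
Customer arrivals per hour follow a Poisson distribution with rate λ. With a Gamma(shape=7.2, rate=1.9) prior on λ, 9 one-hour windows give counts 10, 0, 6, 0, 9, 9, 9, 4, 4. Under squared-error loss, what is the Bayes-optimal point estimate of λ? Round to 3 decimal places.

Σ counts = 51. Posterior: Gamma(shape = 7.2+51 = 58.2, rate = 1.9+9 = 10.9).
Mode = (α−1)/β = 57.2/10.9 = 5.248.
Mean = α/β = 58.2/10.9 = 5.339.
Squared-error loss ⇒ the optimal estimator is the posterior mean.

5.339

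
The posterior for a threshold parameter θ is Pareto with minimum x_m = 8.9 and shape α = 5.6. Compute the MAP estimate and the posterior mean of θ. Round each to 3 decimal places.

The Pareto density is strictly decreasing on [x_m, ∞), so the mode is x_m = 8.900.
Mean = α·x_m/(α−1) = 5.6·8.9/4.6 = 10.835.
Right-skewed posterior ⇒ mode < mean.

θ_MAP = 8.900, E[θ|data] = 10.835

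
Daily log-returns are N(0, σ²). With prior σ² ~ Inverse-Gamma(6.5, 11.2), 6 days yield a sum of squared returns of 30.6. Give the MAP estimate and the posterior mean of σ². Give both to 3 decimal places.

Posterior: Inverse-Gamma(shape = 6.5+6/2 = 9.5, scale = 11.2+30.6/2 = 26.5).
Mode = β/(α+1) = 26.5/10.5 = 2.524.
Mean = β/(α−1) = 26.5/8.5 = 3.118.

MAP estimate = 2.524, posterior mean = 3.118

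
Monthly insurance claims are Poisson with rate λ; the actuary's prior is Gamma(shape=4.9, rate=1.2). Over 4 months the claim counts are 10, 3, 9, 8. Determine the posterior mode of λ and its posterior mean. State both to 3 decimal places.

posterior mode = 6.519, posterior mean = 6.712

Σ counts = 30. Posterior: Gamma(shape = 4.9+30 = 34.9, rate = 1.2+4 = 5.2).
Mode = (α−1)/β = 33.9/5.2 = 6.519.
Mean = α/β = 34.9/5.2 = 6.712.
Mean > mode: the posterior has a right tail.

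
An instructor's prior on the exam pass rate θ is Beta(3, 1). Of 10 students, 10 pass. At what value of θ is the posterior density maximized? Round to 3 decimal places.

Posterior: Beta(3+10, 1+0) = Beta(13, 1).
Since β = 1 ≤ 1 and α > 1, the Beta density is monotone increasing on [0,1]; the mode is at 1.
Mean = 13/(13+1) = 0.929.
This is the posterior mode — the MAP estimate.

1.000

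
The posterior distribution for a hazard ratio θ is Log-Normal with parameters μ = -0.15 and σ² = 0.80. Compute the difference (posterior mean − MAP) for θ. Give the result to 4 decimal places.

Mode = exp(μ − σ²) = exp(-0.95) = 0.3867.
Mean = exp(μ + σ²/2) = exp(0.250) = 1.2840.
Difference = 1.2840 − 0.3867 = 0.8973.

0.8973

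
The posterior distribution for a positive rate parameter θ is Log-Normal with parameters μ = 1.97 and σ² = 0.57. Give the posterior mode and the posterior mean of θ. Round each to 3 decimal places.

MAP: 4.055. Posterior mean: 9.535.

Mode = exp(μ − σ²) = exp(1.40) = 4.055.
Mean = exp(μ + σ²/2) = exp(2.255) = 9.535.
Right-skewed posterior ⇒ mode < mean.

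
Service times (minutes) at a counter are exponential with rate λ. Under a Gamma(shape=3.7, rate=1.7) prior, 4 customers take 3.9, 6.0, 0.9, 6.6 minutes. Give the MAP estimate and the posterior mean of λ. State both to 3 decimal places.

Σ times = 17.4. Posterior: Gamma(shape = 3.7+4 = 7.7, rate = 1.7+17.4 = 19.1).
Mode = (α−1)/β = 6.7/19.1 = 0.351.
Mean = α/β = 7.7/19.1 = 0.403.

MAP estimate = 0.351, posterior mean = 0.403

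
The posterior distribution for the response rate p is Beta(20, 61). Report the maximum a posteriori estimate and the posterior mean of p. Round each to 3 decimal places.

Mode = (20−1)/(20+61−2) = 19/79 = 0.241.
Mean = 20/(20+61) = 20/81 = 0.247.

MAP: 0.241. Posterior mean: 0.247.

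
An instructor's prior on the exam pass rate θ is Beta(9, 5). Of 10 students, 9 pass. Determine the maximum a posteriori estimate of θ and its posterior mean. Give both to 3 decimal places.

maximum a posteriori estimate = 0.773, posterior mean = 0.750

Posterior: Beta(9+9, 5+1) = Beta(18, 6).
Mode = (18−1)/(18+6−2) = 17/22 = 0.773.
Mean = 18/(18+6) = 18/24 = 0.750.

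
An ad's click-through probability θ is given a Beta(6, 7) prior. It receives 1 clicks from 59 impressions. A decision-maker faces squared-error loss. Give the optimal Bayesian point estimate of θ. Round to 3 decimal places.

0.097

Posterior: Beta(6+1, 7+58) = Beta(7, 65).
Mode = (7−1)/(7+65−2) = 6/70 = 0.086.
Mean = 7/(7+65) = 7/72 = 0.097.
Squared-error loss ⇒ the optimal estimator is the posterior mean.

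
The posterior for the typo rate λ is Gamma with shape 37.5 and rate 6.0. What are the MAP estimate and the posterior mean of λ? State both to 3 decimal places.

Mode = (α−1)/β = 36.5/6.0 = 6.083.
Mean = α/β = 37.5/6.0 = 6.250.

λ_MAP = 6.083, E[λ|data] = 6.250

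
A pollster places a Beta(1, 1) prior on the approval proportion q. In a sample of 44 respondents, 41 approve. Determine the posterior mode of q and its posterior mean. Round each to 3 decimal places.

Posterior: Beta(1+41, 1+3) = Beta(42, 4).
Mode = (42−1)/(42+4−2) = 41/44 = 0.932.
With a flat prior the MAP equals the MLE, 41/44.
Mean = 42/(42+4) = 42/46 = 0.913.
The posterior is left-skewed, so the mode exceeds the mean.

posterior mode = 0.932, posterior mean = 0.913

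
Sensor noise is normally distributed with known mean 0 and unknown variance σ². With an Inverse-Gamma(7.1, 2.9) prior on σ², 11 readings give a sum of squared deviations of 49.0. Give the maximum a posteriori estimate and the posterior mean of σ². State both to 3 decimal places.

σ²_MAP = 2.015, E[σ²|data] = 2.362

Posterior: Inverse-Gamma(shape = 7.1+11/2 = 12.6, scale = 2.9+49.0/2 = 27.4).
Mode = β/(α+1) = 27.4/13.6 = 2.015.
Mean = β/(α−1) = 27.4/11.6 = 2.362.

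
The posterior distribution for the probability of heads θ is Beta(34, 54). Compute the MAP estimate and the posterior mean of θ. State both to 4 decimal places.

Mode = (34−1)/(34+54−2) = 33/86 = 0.3837.
Mean = 34/(34+54) = 34/88 = 0.3864.

MAP = 0.3837; posterior mean = 0.3864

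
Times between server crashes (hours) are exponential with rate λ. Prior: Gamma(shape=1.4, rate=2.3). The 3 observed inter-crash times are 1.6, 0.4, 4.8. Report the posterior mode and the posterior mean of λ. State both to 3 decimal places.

λ_MAP = 0.374, E[λ|data] = 0.484

Σ times = 6.8. Posterior: Gamma(shape = 1.4+3 = 4.4, rate = 2.3+6.8 = 9.1).
Mode = (α−1)/β = 3.4/9.1 = 0.374.
Mean = α/β = 4.4/9.1 = 0.484.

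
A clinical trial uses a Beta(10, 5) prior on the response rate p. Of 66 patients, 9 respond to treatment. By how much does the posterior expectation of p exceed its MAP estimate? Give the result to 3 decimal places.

Posterior: Beta(10+9, 5+57) = Beta(19, 62).
Mode = (19−1)/(19+62−2) = 18/79 = 0.228.
Mean = 19/(19+62) = 19/81 = 0.235.
Difference = 0.235 − 0.228 = 0.007.

0.007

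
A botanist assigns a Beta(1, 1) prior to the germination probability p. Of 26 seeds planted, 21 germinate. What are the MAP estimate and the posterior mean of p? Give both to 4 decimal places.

MAP estimate = 0.8077, posterior mean = 0.7857

Posterior: Beta(1+21, 1+5) = Beta(22, 6).
Mode = (22−1)/(22+6−2) = 21/26 = 0.8077.
Mean = 22/(22+6) = 22/28 = 0.7857.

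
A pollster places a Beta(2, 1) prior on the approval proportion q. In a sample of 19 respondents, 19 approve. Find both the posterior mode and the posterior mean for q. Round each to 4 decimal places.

MAP = 1.0000; posterior mean = 0.9545

Posterior: Beta(2+19, 1+0) = Beta(21, 1).
Since β = 1 ≤ 1 and α > 1, the Beta density is monotone increasing on [0,1]; the mode is at 1.
Mean = 21/(21+1) = 0.9545.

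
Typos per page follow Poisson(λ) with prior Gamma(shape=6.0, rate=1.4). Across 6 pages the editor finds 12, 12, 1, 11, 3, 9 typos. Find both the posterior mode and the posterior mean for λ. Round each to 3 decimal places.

Σ counts = 48. Posterior: Gamma(shape = 6.0+48 = 54.0, rate = 1.4+6 = 7.4).
Mode = (α−1)/β = 53.0/7.4 = 7.162.
Mean = α/β = 54.0/7.4 = 7.297.
Mean > mode: the posterior has a right tail.

λ_MAP = 7.162, E[λ|data] = 7.297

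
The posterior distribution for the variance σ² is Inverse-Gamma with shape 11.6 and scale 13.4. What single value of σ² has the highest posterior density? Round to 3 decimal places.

Mode = β/(α+1) = 13.4/12.6 = 1.063.
Mean = β/(α−1) = 13.4/10.6 = 1.264.
This is the posterior mode — the MAP estimate.

1.063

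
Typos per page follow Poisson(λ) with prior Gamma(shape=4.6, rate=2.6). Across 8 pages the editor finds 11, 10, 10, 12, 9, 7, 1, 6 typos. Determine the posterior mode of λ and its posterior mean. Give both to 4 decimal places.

MAP: 6.5660. Posterior mean: 6.6604.

Σ counts = 66. Posterior: Gamma(shape = 4.6+66 = 70.6, rate = 2.6+8 = 10.6).
Mode = (α−1)/β = 69.6/10.6 = 6.5660.
Mean = α/β = 70.6/10.6 = 6.6604.
The mean is pulled above the mode by the posterior's right skew.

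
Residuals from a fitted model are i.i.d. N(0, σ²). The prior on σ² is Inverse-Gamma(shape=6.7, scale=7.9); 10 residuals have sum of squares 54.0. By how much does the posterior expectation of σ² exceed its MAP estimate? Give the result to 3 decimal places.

0.514

Posterior: Inverse-Gamma(shape = 6.7+10/2 = 11.7, scale = 7.9+54.0/2 = 34.9).
Mode = β/(α+1) = 34.9/12.7 = 2.748.
Mean = β/(α−1) = 34.9/10.7 = 3.262.
Difference = 3.262 − 2.748 = 0.514.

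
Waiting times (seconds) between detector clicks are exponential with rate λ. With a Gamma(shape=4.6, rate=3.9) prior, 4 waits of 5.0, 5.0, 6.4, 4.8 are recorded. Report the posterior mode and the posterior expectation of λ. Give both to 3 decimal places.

Σ times = 21.2. Posterior: Gamma(shape = 4.6+4 = 8.6, rate = 3.9+21.2 = 25.1).
Mode = (α−1)/β = 7.6/25.1 = 0.303.
Mean = α/β = 8.6/25.1 = 0.343.

λ_MAP = 0.303, E[λ|data] = 0.343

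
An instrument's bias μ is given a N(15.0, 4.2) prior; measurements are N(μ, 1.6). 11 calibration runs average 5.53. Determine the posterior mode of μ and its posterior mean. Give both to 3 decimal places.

MAP = 5.847, posterior mean = 5.847

Posterior for μ is Normal. Precision-weighted mean: (1/4.2·15.0 + 11/1.6·5.53) / (1/4.2 + 11/1.6) = 5.847.
A Normal posterior is symmetric, so mode = mean.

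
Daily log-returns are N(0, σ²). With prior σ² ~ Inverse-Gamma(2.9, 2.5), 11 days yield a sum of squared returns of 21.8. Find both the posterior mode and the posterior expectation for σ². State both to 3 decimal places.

MAP: 1.426. Posterior mean: 1.811.

Posterior: Inverse-Gamma(shape = 2.9+11/2 = 8.4, scale = 2.5+21.8/2 = 13.4).
Mode = β/(α+1) = 13.4/9.4 = 1.426.
Mean = β/(α−1) = 13.4/7.4 = 1.811.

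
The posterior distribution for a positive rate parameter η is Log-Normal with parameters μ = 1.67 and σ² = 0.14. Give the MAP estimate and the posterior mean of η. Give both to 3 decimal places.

MAP estimate = 4.618, posterior mean = 5.697

Mode = exp(μ − σ²) = exp(1.53) = 4.618.
Mean = exp(μ + σ²/2) = exp(1.740) = 5.697.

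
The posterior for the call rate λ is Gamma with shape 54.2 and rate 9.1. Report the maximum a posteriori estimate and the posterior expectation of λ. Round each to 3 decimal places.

MAP = 5.846, posterior mean = 5.956

Mode = (α−1)/β = 53.2/9.1 = 5.846.
Mean = α/β = 54.2/9.1 = 5.956.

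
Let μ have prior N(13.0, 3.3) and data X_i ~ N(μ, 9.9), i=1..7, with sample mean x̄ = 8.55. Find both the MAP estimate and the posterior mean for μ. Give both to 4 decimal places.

Posterior for μ is Normal. Precision-weighted mean: (1/3.3·13.0 + 7/9.9·8.55) / (1/3.3 + 7/9.9) = 9.8850.
A Normal posterior is symmetric, so mode = mean.

MAP estimate = 9.8850, posterior mean = 9.8850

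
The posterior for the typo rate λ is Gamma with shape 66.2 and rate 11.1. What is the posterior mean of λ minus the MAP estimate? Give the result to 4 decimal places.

Mode = (α−1)/β = 65.2/11.1 = 5.8739.
Mean = α/β = 66.2/11.1 = 5.9640.
Difference = 5.9640 − 5.8739 = 0.0901.
The mean is pulled above the mode by the posterior's right skew.

0.0901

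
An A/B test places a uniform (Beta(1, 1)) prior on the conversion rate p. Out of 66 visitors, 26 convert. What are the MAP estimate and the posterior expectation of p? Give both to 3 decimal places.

MAP estimate = 0.394, posterior expectation = 0.397

Posterior: Beta(1+26, 1+40) = Beta(27, 41).
Mode = (27−1)/(27+41−2) = 26/66 = 0.394.
With a flat prior the MAP equals the MLE, 26/66.
Mean = 27/(27+41) = 27/68 = 0.397.
The mean is pulled above the mode by the posterior's right skew.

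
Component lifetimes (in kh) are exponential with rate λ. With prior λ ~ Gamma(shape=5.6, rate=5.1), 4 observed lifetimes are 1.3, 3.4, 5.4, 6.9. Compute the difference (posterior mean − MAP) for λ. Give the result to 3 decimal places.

Σ times = 17.0. Posterior: Gamma(shape = 5.6+4 = 9.6, rate = 5.1+17.0 = 22.1).
Mode = (α−1)/β = 8.6/22.1 = 0.389.
Mean = α/β = 9.6/22.1 = 0.434.
Difference = 0.434 − 0.389 = 0.045.
The mean is pulled above the mode by the posterior's right skew.

0.045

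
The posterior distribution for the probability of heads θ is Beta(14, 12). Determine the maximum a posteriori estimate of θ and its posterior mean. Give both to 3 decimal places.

MAP = 0.542, posterior mean = 0.538

Mode = (14−1)/(14+12−2) = 13/24 = 0.542.
Mean = 14/(14+12) = 14/26 = 0.538.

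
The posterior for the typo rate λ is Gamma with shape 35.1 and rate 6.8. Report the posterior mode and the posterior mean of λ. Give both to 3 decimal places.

MAP = 5.015; posterior mean = 5.162

Mode = (α−1)/β = 34.1/6.8 = 5.015.
Mean = α/β = 35.1/6.8 = 5.162.
Right-skewed posterior ⇒ mode < mean.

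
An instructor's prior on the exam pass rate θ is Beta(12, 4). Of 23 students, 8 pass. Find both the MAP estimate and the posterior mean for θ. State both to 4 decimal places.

MAP = 0.5135; posterior mean = 0.5128

Posterior: Beta(12+8, 4+15) = Beta(20, 19).
Mode = (20−1)/(20+19−2) = 19/37 = 0.5135.
Mean = 20/(20+19) = 20/39 = 0.5128.
Left-skewed posterior ⇒ mean < mode.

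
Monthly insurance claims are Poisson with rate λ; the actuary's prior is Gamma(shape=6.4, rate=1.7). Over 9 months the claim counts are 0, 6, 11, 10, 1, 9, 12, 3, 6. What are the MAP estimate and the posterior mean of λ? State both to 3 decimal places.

Σ counts = 58. Posterior: Gamma(shape = 6.4+58 = 64.4, rate = 1.7+9 = 10.7).
Mode = (α−1)/β = 63.4/10.7 = 5.925.
Mean = α/β = 64.4/10.7 = 6.019.

MAP = 5.925; posterior mean = 6.019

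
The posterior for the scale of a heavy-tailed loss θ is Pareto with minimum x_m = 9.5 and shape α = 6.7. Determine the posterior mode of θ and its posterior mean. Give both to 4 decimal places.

The Pareto density is strictly decreasing on [x_m, ∞), so the mode is x_m = 9.5000.
Mean = α·x_m/(α−1) = 6.7·9.5/5.7 = 11.1667.
Mean > mode: the posterior has a right tail.

MAP: 9.5000. Posterior mean: 11.1667.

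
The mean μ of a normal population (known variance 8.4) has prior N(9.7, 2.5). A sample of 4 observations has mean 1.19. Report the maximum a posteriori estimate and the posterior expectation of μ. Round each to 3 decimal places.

Posterior for μ is Normal. Precision-weighted mean: (1/2.5·9.7 + 4/8.4·1.19) / (1/2.5 + 4/8.4) = 5.075.
A Normal posterior is symmetric, so mode = mean.

μ_MAP = 5.075, E[μ|data] = 5.075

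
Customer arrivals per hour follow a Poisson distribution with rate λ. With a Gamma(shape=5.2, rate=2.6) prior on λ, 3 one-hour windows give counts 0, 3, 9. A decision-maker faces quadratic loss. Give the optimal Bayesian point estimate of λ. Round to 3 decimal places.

3.071

Σ counts = 12. Posterior: Gamma(shape = 5.2+12 = 17.2, rate = 2.6+3 = 5.6).
Mode = (α−1)/β = 16.2/5.6 = 2.893.
Mean = α/β = 17.2/5.6 = 3.071.
Quadratic loss ⇒ the optimal estimator is the posterior mean.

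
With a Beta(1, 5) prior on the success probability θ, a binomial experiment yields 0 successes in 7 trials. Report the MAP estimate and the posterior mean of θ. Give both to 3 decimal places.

MAP estimate = 0.000, posterior mean = 0.077

Posterior: Beta(1+0, 5+7) = Beta(1, 12).
Since α = 1 ≤ 1 and β > 1, the Beta density is monotone decreasing on [0,1]; the mode is at 0.
Mean = 1/(1+12) = 0.077.
Mean > mode: the posterior has a right tail.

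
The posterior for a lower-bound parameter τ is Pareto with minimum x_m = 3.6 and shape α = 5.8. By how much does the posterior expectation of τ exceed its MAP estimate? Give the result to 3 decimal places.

0.750

The Pareto density is strictly decreasing on [x_m, ∞), so the mode is x_m = 3.600.
Mean = α·x_m/(α−1) = 5.8·3.6/4.8 = 4.350.
Difference = 4.350 − 3.600 = 0.750.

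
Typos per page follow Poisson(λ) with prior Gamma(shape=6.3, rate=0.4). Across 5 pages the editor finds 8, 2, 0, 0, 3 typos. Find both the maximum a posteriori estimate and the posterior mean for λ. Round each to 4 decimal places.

Σ counts = 13. Posterior: Gamma(shape = 6.3+13 = 19.3, rate = 0.4+5 = 5.4).
Mode = (α−1)/β = 18.3/5.4 = 3.3889.
Mean = α/β = 19.3/5.4 = 3.5741.
The posterior is right-skewed, so the mean exceeds the mode.

MAP = 3.3889; posterior mean = 3.5741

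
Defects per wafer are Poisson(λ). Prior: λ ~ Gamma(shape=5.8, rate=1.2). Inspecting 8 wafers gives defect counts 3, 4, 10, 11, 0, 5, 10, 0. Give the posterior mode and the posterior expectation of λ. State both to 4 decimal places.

Σ counts = 43. Posterior: Gamma(shape = 5.8+43 = 48.8, rate = 1.2+8 = 9.2).
Mode = (α−1)/β = 47.8/9.2 = 5.1957.
Mean = α/β = 48.8/9.2 = 5.3043.
Mean > mode: the posterior has a right tail.

λ_MAP = 5.1957, E[λ|data] = 5.3043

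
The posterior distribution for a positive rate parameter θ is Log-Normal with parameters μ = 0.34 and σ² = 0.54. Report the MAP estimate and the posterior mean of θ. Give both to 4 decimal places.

Mode = exp(μ − σ²) = exp(-0.20) = 0.8187.
Mean = exp(μ + σ²/2) = exp(0.610) = 1.8404.
Mean > mode: the posterior has a right tail.

MAP estimate = 0.8187, posterior mean = 1.8404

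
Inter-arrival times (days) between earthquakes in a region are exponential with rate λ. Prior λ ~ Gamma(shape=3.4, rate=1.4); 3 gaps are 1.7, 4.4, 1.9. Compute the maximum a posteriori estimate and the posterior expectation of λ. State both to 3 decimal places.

MAP = 0.574; posterior mean = 0.681

Σ times = 8.0. Posterior: Gamma(shape = 3.4+3 = 6.4, rate = 1.4+8.0 = 9.4).
Mode = (α−1)/β = 5.4/9.4 = 0.574.
Mean = α/β = 6.4/9.4 = 0.681.
The posterior is right-skewed, so the mean exceeds the mode.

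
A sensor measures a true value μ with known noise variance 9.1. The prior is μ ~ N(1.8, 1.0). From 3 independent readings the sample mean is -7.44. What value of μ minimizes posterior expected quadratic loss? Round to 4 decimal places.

-0.4909

Posterior for μ is Normal. Precision-weighted mean: (1/1.0·1.8 + 3/9.1·-7.44) / (1/1.0 + 3/9.1) = -0.4909.
A Normal posterior is symmetric, so mode = mean.
Quadratic loss ⇒ the optimal estimator is the posterior mean.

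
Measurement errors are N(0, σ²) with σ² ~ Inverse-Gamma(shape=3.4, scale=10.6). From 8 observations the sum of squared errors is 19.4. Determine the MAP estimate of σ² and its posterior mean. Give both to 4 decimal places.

MAP estimate = 2.4167, posterior mean = 3.1719

Posterior: Inverse-Gamma(shape = 3.4+8/2 = 7.4, scale = 10.6+19.4/2 = 20.3).
Mode = β/(α+1) = 20.3/8.4 = 2.4167.
Mean = β/(α−1) = 20.3/6.4 = 3.1719.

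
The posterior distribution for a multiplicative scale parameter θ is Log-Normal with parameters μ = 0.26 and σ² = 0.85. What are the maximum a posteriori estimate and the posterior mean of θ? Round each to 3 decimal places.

Mode = exp(μ − σ²) = exp(-0.59) = 0.554.
Mean = exp(μ + σ²/2) = exp(0.685) = 1.984.

θ_MAP = 0.554, E[θ|data] = 1.984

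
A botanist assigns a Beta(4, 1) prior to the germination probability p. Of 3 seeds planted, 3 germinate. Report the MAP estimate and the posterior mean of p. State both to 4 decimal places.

Posterior: Beta(4+3, 1+0) = Beta(7, 1).
Since β = 1 ≤ 1 and α > 1, the Beta density is monotone increasing on [0,1]; the mode is at 1.
Mean = 7/(7+1) = 0.8750.
The posterior is left-skewed, so the mode exceeds the mean.

MAP = 1.0000; posterior mean = 0.8750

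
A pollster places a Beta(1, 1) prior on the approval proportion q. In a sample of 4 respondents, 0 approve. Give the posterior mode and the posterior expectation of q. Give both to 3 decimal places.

posterior mode = 0.000, posterior expectation = 0.167

Posterior: Beta(1+0, 1+4) = Beta(1, 5).
Since α = 1 ≤ 1 and β > 1, the Beta density is monotone decreasing on [0,1]; the mode is at 0.
Mean = 1/(1+5) = 0.167.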